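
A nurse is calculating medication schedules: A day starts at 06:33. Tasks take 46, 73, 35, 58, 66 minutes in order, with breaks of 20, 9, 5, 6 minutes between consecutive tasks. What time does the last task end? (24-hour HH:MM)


Start: 06:33 = 393 min from midnight
  after task 1 (46 min): 07:19
  after break (20 min): 07:39
  after task 2 (73 min): 08:52
  after break (9 min): 09:01
  after task 3 (35 min): 09:36
  after break (5 min): 09:41
  after task 4 (58 min): 10:39
  after break (6 min): 10:45
  after task 5 (66 min): 11:51
Total elapsed: 318 minutes
End time: 11:51

11:51


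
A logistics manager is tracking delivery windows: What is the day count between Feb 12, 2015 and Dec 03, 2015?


Start date: 2015-02-12
End date: 2015-12-03
Feb 2015: +17 days
Mar 2015: +31 days
Apr 2015: +30 days
... (8 more months)
Total: 294 days

294


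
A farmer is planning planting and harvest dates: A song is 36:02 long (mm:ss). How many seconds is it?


Minutes: 36
Extra seconds: 2
Seconds per minute: 60
Minutes to seconds: 36 x 60 = 2160
Total: 2160 + 2 = 2162

2162


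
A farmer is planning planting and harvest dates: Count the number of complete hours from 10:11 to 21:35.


Start: 10:11
End: 21:35
Hour difference: 21 - 10 = 11 hours
Minute difference: 35 - 11 = 24 minutes
Total minutes: 684
Complete hours: 684 / 60 = 11 (remainder 24)

11


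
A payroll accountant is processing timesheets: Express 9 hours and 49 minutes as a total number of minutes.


Hours: 9
Extra minutes: 49
Minutes per hour: 60
Hours to minutes: 9 x 60 = 540
Total: 540 + 49 = 589

589


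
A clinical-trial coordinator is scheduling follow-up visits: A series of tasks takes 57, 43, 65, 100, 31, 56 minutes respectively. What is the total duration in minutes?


Durations: 57, 43, 65, 100, 31, 56
Running sum: 57
+ 43 = 100
+ 65 = 165
+ 100 = 265
+ 31 = 296
+ 56 = 352
Total duration: 352 minutes
That is 5 hours and 52 minutes

352


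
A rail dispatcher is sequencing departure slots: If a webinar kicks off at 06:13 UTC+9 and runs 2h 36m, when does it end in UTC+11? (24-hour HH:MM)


Start: 06:13 in UTC+9
Step 1 - add duration:
  minutes: 13 + 36 = 49
  hours: 6 + 2 + 0 = 8
  end in UTC+9: 08:49
Step 2 - convert UTC+9 -> UTC+11:
  offset difference: 11 - (9) = 2 hours
  8 + (2) = 10 -> mod 24 = 10
Result: 10:49 in UTC+11

10:49


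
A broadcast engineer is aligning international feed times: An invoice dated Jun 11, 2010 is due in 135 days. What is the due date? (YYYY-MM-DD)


Start: 2010-06-11
Adding 135 days
Days remaining in June: 19
After June: 116 days still to add
July 2010: 31 days, 85 remaining
August 2010: 31 days, 54 remaining
September 2010: 30 days, 24 remaining
October 2010 has 31 days, need 24
Result: 2010-10-24

2010-10-24


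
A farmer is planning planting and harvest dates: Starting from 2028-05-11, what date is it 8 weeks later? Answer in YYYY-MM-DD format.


Start: 2028-05-11
Weeks to add: 8
Convert to days: 8 x 7 = 56 days
Add 56 days to 2028-05-11
Result: 2028-07-06

2028-07-06


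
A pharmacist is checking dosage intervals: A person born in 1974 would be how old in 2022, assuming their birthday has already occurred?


Birth year: 1974
Current year: 2022
Age = current year - birth year
Age = 2022 - 1974 = 48

48


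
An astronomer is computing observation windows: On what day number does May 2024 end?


Month: May
Year: 2024
May is a 31-day month
Total: 31 days

31


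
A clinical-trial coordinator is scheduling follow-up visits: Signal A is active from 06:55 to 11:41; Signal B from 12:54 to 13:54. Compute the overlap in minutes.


Interval A: [415, 701] minutes from midnight
Interval B: [774, 834] minutes from midnight
Overlap start = max(415, 774) = 774
Overlap end = min(701, 834) = 701
End <= start, so the intervals do not overlap: 0 minutes

0


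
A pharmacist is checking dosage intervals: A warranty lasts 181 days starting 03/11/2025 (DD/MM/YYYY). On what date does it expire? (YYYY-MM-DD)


Start: 2025-11-03
Adding 181 days
Days remaining in November: 27
After November: 154 days still to add
December 2025: 31 days, 123 remaining
January 2026: 31 days, 92 remaining
February 2026: 28 days, 64 remaining
March 2026: 31 days, 33 remaining
Result: 2026-05-03

2026-05-03


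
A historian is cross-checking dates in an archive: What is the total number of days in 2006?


Year: 2006
Check leap year rules:
Divisible by 4? No
2006 is not a leap year
Days: 365

365


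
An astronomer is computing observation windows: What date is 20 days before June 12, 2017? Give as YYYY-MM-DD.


Start: 2017-06-12
Subtracting 20 days
Days already passed in June: 12
After going back through June: 8 more days to subtract
May 2017 has 31 days, need 8
Result: 2017-05-23

2017-05-23


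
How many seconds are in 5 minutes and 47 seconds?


Minutes: 5
Extra seconds: 47
Seconds per minute: 60
Minutes to seconds: 5 x 60 = 300
Total: 300 + 47 = 347

347


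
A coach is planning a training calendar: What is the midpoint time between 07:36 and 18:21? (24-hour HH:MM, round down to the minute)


Start time: 07:36 = 456 minutes from midnight
End time: 18:21 = 1101 minutes from midnight
Sum: 456 + 1101 = 1557
Midpoint: 1557 / 2 = 778 minutes
Convert: 778 / 60 = 12 hours, 58 minutes
Result: 12:58

12:58


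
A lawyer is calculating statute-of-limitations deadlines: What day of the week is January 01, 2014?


Date: 2014-01-01
January 1, 2014 is a Wednesday
Day of year: 1
Offset from Jan 1: 0 days
0 mod 7 = 0
Result: Wednesday

Wednesday


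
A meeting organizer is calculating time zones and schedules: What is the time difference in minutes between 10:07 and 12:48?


Start time: 10:07 = 607 minutes from midnight
End time: 12:48 = 768 minutes from midnight
Difference: 768 - 607 = 161 minutes
That is 2 hours and 41 minutes

161


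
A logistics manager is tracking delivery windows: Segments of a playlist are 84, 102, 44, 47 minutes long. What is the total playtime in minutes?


Durations: 84, 102, 44, 47
Running sum: 84
+ 102 = 186
+ 44 = 230
+ 47 = 277
Total duration: 277 minutes
That is 4 hours and 37 minutes

277


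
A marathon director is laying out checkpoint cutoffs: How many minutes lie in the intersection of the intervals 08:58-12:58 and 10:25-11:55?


Interval A: [538, 778] minutes from midnight
Interval B: [625, 715] minutes from midnight
Overlap start = max(538, 625) = 625
Overlap end = min(778, 715) = 715
Overlap = 715 - 625 = 90 minutes

90


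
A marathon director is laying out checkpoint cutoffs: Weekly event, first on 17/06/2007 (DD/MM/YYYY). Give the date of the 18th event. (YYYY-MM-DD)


First occurrence: 2007-06-17 (occurrence 1)
Each occurrence is 7 days after the previous.
Occurrence 18 is 17 weeks after the first.
17 weeks = 119 days
2007-06-17 + 119 days = 2007-10-14

2007-10-14


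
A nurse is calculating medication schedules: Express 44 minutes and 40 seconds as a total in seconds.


Minutes: 44
Seconds: 40
Convert minutes to seconds: 44 x 60 = 2640
Add remaining seconds: 2640 + 40 = 2680

2680


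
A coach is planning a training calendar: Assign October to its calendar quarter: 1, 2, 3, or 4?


Month: October (month 10)
Q1: January-March (months 1-3)
Q2: April-June (months 4-6)
Q3: July-September (months 7-9)
Q4: October-December (months 10-12)
Month 10 falls in Q4

4


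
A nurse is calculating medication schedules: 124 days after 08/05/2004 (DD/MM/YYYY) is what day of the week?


Start: 2004-05-08 (Saturday)
Step 1 - find target date: add 124 days
  2004-05-08 + 124 days = 2004-09-09
Step 2 - day of week:
  124 mod 7 = 5
  Saturday + 5 days -> Thursday
Result: Thursday (2004-09-09)

Thursday


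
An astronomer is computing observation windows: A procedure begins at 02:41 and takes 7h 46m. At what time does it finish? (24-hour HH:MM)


Start time: 02:41
Adding: 7 hours 46 minutes
Minutes: 41 + 46 = 87
Minute overflow: 87 >= 60, so carry 1 hour, minutes = 27
Hours: 2 + 7 + 1 = 10
Result: 10:27

10:27


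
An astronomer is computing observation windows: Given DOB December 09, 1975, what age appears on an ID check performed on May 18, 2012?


Birth: 1975-12-09
Reference: 2012-05-18
Year difference: 2012 - 1975 = 37
Has birthday (12-09) occurred by 05-18? No
Birthday not yet reached this year -> subtract 1
Age in full years: 36

36


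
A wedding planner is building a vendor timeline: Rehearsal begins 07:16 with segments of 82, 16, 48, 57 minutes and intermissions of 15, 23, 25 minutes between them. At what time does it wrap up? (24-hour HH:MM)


Start: 07:16 = 436 min from midnight
  after task 1 (82 min): 08:38
  after break (15 min): 08:53
  after task 2 (16 min): 09:09
  after break (23 min): 09:32
  after task 3 (48 min): 10:20
  after break (25 min): 10:45
  after task 4 (57 min): 11:42
Total elapsed: 266 minutes
End time: 11:42

11:42


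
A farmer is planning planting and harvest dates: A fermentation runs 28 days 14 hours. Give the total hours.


Days: 28
Extra hours: 14
Hours per day: 24
Days to hours: 28 x 24 = 672
Total: 672 + 14 = 686

686


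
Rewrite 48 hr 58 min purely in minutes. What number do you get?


Hours: 48
Extra minutes: 58
Minutes per hour: 60
Hours to minutes: 48 x 60 = 2880
Total: 2880 + 58 = 2938

2938


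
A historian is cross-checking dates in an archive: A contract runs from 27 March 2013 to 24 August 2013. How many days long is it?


Start date: 2013-03-27
End date: 2013-08-24
Mar 2013: +5 days
Apr 2013: +30 days
May 2013: +31 days
... (3 more months)
Total: 150 days

150


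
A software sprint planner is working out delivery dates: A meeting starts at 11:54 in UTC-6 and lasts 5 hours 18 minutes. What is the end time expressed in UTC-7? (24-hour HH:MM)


Start: 11:54 in UTC-6
Step 1 - add duration:
  minutes: 54 + 18 = 72 (carry 1h)
  hours: 11 + 5 + 1 = 17
  end in UTC-6: 17:12
Step 2 - convert UTC-6 -> UTC-7:
  offset difference: -7 - (-6) = -1 hours
  17 + (-1) = 16 -> mod 24 = 16
Result: 16:12 in UTC-7

16:12


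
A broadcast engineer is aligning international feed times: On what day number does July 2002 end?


Month: July
Year: 2002
July is a 31-day month
Total: 31 days

31


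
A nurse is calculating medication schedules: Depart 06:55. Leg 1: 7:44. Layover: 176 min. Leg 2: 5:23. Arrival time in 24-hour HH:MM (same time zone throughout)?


Depart: 06:55
Leg 1: +464 min -> 14:39
Layover: +176 min -> 17:35
Leg 2: +323 min -> 22:58
Total travel: 963 minutes = 16h 3m
Arrival: 22:58

22:58


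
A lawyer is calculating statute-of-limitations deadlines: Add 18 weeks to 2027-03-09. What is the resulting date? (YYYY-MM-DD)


Start: 2027-03-09
Weeks to add: 18
Convert to days: 18 x 7 = 126 days
Add 126 days to 2027-03-09
Result: 2027-07-13

2027-07-13


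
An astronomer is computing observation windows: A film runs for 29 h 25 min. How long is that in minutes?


Hours: 29
Minutes: 25
Convert hours to minutes: 29 x 60 = 1740
Add remaining minutes: 1740 + 25 = 1765

1765


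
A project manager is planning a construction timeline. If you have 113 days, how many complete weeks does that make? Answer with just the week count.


Total days: 113
Days per week: 7
Division: 113 / 7 = 16 remainder 1
Complete weeks: 16
Remaining days: 1

16


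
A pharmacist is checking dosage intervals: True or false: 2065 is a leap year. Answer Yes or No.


Year: 2065
Divisible by 4? 2065 / 4 = 516.25 -> No
Not divisible by 4, so NOT a leap year

No


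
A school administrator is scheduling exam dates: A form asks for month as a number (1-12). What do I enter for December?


Calendar month order:
11. November
12. December <--
December is month number 12

12


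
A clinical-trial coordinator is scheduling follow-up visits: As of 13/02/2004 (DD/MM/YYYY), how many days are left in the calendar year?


Start: February 13, 2004
End: December 31, 2004
Days left in February: 16
March: 31
April: 30
May: 31
June: 30
... plus remaining months
Sum of remaining months: 306
Total: 16 + 306 = 322

322


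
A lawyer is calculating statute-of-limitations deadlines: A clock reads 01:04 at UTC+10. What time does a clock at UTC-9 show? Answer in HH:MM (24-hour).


Local time: 01:04 at UTC+10 (offset 10h)
Target zone: UTC-9 (offset -9h)
Difference: -9 - (10) = -19 hours
Calculation: 1 + (-19) = -18
Wraparound: (-18) mod 24 = 6
Result: 06:04

06:04


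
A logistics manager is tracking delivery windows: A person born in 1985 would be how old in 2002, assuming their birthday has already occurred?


Birth year: 1985
Current year: 2002
Age = current year - birth year
Age = 2002 - 1985 = 17

17


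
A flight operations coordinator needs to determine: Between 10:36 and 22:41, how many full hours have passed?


Start: 10:36
End: 22:41
Hour difference: 22 - 10 = 12 hours
Minute difference: 41 - 36 = 5 minutes
Total minutes: 725
Complete hours: 725 / 60 = 12 (remainder 5)

12


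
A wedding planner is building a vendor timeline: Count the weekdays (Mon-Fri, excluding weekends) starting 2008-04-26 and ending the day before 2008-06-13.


Start: 2008-04-26 (Saturday)
End (exclusive): 2008-06-13 (Friday)
Total calendar days: 48
Full weeks: 48 // 7 = 6 -> 30 weekdays
Remaining 6 days starting on Saturday:
  Sat(-), Sun(-), Mon(w), Tue(w), Wed(w), Thu(w) -> 4 weekdays
Total business days: 30 + 4 = 34

34


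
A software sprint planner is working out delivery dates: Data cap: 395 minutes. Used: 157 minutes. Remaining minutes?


Total budget: 395 minutes
Time used: 157 minutes
Remaining: 395 - 157 = 238 minutes
Percent used: 39.7%
Percent remaining: 60.3%

238


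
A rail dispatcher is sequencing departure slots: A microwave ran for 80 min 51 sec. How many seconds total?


Minutes: 80
Extra seconds: 51
Seconds per minute: 60
Minutes to seconds: 80 x 60 = 4800
Total: 4800 + 51 = 4851

4851


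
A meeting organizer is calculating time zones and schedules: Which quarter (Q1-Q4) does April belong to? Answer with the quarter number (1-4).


Month: April (month 4)
Q1: January-March (months 1-3)
Q2: April-June (months 4-6)
Q3: July-September (months 7-9)
Q4: October-December (months 10-12)
Month 4 falls in Q2

2


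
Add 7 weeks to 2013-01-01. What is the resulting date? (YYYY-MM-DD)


Start: 2013-01-01
Weeks to add: 7
Convert to days: 7 x 7 = 49 days
Add 49 days to 2013-01-01
Result: 2013-02-19

2013-02-19


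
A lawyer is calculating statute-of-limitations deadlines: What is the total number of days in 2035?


Year: 2035
Check leap year rules:
Divisible by 4? No
2035 is not a leap year
Days: 365

365


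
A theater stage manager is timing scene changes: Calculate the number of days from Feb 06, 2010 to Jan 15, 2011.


Start date: 2010-02-06
End date: 2011-01-15
Feb 2010: +23 days
Mar 2010: +31 days
Apr 2010: +30 days
... (9 more months)
Total: 343 days

343


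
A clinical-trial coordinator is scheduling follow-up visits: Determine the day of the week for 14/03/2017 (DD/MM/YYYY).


Date: 2017-03-14
January 1, 2017 is a Sunday
Day of year: 73
Offset from Jan 1: 72 days
72 mod 7 = 2
Result: Tuesday

Tuesday


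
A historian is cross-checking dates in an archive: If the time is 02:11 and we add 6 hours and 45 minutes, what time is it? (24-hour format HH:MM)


Start time: 02:11
Adding: 6 hours 45 minutes
Minutes: 11 + 45 = 56
Hours: 2 + 6 + 0 = 8
Result: 08:56

08:56


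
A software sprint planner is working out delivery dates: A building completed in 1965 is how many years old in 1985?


Birth year: 1965
Current year: 1985
Age = current year - birth year
Age = 1985 - 1965 = 20

20


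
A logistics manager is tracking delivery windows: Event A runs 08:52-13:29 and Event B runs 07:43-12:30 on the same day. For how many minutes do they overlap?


Interval A: [532, 809] minutes from midnight
Interval B: [463, 750] minutes from midnight
Overlap start = max(532, 463) = 532
Overlap end = min(809, 750) = 750
Overlap = 750 - 532 = 218 minutes

218


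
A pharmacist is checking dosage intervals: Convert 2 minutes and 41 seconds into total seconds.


Minutes: 2
Seconds: 41
Convert minutes to seconds: 2 x 60 = 120
Add remaining seconds: 120 + 41 = 161

161


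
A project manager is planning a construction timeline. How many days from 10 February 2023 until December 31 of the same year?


Start: February 10, 2023
End: December 31, 2023
Days left in February: 18
March: 31
April: 30
May: 31
June: 30
... plus remaining months
Sum of remaining months: 306
Total: 18 + 306 = 324

324


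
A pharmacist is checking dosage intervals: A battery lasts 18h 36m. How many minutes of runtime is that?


Hours: 18
Extra minutes: 36
Minutes per hour: 60
Hours to minutes: 18 x 60 = 1080
Total: 1080 + 36 = 1116

1116


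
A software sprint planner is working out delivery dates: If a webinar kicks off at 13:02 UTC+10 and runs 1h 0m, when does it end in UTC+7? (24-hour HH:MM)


Start: 13:02 in UTC+10
Step 1 - add duration:
  minutes: 2 + 0 = 2
  hours: 13 + 1 + 0 = 14
  end in UTC+10: 14:02
Step 2 - convert UTC+10 -> UTC+7:
  offset difference: 7 - (10) = -3 hours
  14 + (-3) = 11 -> mod 24 = 11
Result: 11:02 in UTC+7

11:02


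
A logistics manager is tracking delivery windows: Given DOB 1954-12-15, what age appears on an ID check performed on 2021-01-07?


Birth: 1954-12-15
Reference: 2021-01-07
Year difference: 2021 - 1954 = 67
Has birthday (12-15) occurred by 01-07? No
Birthday not yet reached this year -> subtract 1
Age in full years: 66

66


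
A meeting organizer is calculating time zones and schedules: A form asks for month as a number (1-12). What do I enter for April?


Calendar month order:
3. March
4. April <--
5. May
April is month number 4

4


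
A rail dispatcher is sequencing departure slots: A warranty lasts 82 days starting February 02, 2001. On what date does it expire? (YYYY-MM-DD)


Start: 2001-02-02
Adding 82 days
Days remaining in February: 26
After February: 56 days still to add
March 2001: 31 days, 25 remaining
April 2001 has 30 days, need 25
Result: 2001-04-25

2001-04-25


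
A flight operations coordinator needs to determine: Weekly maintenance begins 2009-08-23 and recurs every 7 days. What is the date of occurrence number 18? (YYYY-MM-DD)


First occurrence: 2009-08-23 (occurrence 1)
Each occurrence is 7 days after the previous.
Occurrence 18 is 17 weeks after the first.
17 weeks = 119 days
2009-08-23 + 119 days = 2009-12-20

2009-12-20


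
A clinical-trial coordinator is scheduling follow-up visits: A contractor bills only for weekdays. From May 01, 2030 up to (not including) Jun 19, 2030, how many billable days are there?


Start: 2030-05-01 (Wednesday)
End (exclusive): 2030-06-19 (Wednesday)
Total calendar days: 49
Full weeks: 49 // 7 = 7 -> 35 weekdays
Remaining 0 days starting on Wednesday:
Total business days: 35 + 0 = 35

35


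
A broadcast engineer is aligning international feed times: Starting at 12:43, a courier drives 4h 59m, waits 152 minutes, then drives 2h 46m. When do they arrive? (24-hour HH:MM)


Depart: 12:43
Leg 1: +299 min -> 17:42
Layover: +152 min -> 20:14
Leg 2: +166 min -> 23:00
Total travel: 617 minutes = 10h 17m
Arrival: 23:00

23:00


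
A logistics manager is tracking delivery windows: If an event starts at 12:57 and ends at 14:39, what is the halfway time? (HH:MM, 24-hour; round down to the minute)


Start time: 12:57 = 777 minutes from midnight
End time: 14:39 = 879 minutes from midnight
Sum: 777 + 879 = 1656
Midpoint: 1656 / 2 = 828 minutes
Convert: 828 / 60 = 13 hours, 48 minutes
Result: 13:48

13:48


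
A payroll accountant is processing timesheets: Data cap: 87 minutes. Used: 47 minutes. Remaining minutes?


Total budget: 87 minutes
Time used: 47 minutes
Remaining: 87 - 47 = 40 minutes
Percent used: 54.0%
Percent remaining: 46.0%

40


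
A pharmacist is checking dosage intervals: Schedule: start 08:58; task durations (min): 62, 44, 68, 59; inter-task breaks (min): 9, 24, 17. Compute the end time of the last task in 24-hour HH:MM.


Start: 08:58 = 538 min from midnight
  after task 1 (62 min): 10:00
  after break (9 min): 10:09
  after task 2 (44 min): 10:53
  after break (24 min): 11:17
  after task 3 (68 min): 12:25
  after break (17 min): 12:42
  after task 4 (59 min): 13:41
Total elapsed: 283 minutes
End time: 13:41

13:41


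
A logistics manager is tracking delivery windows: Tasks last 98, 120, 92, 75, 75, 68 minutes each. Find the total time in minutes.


Durations: 98, 120, 92, 75, 75, 68
Running sum: 98
+ 120 = 218
+ 92 = 310
+ 75 = 385
+ 75 = 460
+ 68 = 528
Total duration: 528 minutes
That is 8 hours and 48 minutes

528


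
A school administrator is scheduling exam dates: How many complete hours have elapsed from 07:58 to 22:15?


Start: 07:58
End: 22:15
Hour difference: 22 - 7 = 15 hours
Minute difference: 15 - 58 = -43 minutes
Total minutes: 857
Complete hours: 857 / 60 = 14 (remainder 17)

14


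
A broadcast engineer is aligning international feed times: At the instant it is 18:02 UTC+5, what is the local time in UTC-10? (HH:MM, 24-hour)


Local time: 18:02 at UTC+5 (offset 5h)
Target zone: UTC-10 (offset -10h)
Difference: -10 - (5) = -15 hours
Calculation: 18 + (-15) = 3
Result: 03:02

03:02


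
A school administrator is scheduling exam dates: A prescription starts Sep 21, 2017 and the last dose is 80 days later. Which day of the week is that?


Start: 2017-09-21 (Thursday)
Step 1 - find target date: add 80 days
  2017-09-21 + 80 days = 2017-12-10
Step 2 - day of week:
  80 mod 7 = 3
  Thursday + 3 days -> Sunday
Result: Sunday (2017-12-10)

Sunday


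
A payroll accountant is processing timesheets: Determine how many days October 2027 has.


Month: October
Year: 2027
October is a 31-day month
Total: 31 days

31


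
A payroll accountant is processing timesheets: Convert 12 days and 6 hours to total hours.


Days: 12
Extra hours: 6
Hours per day: 24
Days to hours: 12 x 24 = 288
Total: 288 + 6 = 294

294


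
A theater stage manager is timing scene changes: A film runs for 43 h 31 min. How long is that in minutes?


Hours: 43
Minutes: 31
Convert hours to minutes: 43 x 60 = 2580
Add remaining minutes: 2580 + 31 = 2611

2611


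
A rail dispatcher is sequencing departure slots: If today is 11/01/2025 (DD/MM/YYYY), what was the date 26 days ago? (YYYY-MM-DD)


Start: 2025-01-11
Subtracting 26 days
Days already passed in January: 11
After going back through January: 15 more days to subtract
December 2024 has 31 days, need 15
Result: 2024-12-16

2024-12-16


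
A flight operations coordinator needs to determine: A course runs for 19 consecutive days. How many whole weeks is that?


Total days: 19
Days per week: 7
Division: 19 / 7 = 2 remainder 5
Complete weeks: 2
Remaining days: 5

2


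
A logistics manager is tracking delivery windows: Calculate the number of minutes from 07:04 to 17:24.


Start time: 07:04 = 424 minutes from midnight
End time: 17:24 = 1044 minutes from midnight
Difference: 1044 - 424 = 620 minutes
That is 10 hours and 20 minutes

620


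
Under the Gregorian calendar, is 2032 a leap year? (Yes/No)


Year: 2032
Divisible by 4? 2032 / 4 = 508.0 -> Yes
Divisible by 100? 2032 / 100 = 20.32 -> No
Divisible by 4 but not 100, so it IS a leap year

Yes


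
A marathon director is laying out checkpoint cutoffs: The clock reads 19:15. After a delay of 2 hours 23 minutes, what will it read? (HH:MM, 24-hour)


Start time: 19:15
Adding: 2 hours 23 minutes
Minutes: 15 + 23 = 38
Hours: 19 + 2 + 0 = 21
Result: 21:38

21:38


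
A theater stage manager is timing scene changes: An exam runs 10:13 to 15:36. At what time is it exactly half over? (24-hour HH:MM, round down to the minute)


Start time: 10:13 = 613 minutes from midnight
End time: 15:36 = 936 minutes from midnight
Sum: 613 + 936 = 1549
Midpoint: 1549 / 2 = 774 minutes
Convert: 774 / 60 = 12 hours, 54 minutes
Result: 12:54

12:54


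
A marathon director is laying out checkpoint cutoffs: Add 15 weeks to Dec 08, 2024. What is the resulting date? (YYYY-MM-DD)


Start: 2024-12-08
Weeks to add: 15
Convert to days: 15 x 7 = 105 days
Add 105 days to 2024-12-08
Result: 2025-03-23

2025-03-23


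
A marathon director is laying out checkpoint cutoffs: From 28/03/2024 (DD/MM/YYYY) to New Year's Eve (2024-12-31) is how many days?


Start: March 28, 2024
End: December 31, 2024
Days left in March: 3
April: 30
May: 31
June: 30
July: 31
... plus remaining months
Sum of remaining months: 275
Total: 3 + 275 = 278

278


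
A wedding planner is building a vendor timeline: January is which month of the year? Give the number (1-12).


Calendar month order:
1. January <--
2. February
January is month number 1

1


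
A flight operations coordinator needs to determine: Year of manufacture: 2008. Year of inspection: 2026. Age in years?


Birth year: 2008
Current year: 2026
Age = current year - birth year
Age = 2026 - 2008 = 18

18


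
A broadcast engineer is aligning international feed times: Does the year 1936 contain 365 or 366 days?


Year: 1936
Check leap year rules:
Divisible by 4? Yes
Divisible by 100? No
1936 is a leap year
Days: 366

366


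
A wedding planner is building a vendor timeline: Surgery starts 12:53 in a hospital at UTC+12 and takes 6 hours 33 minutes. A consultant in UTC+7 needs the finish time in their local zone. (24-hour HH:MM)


Start: 12:53 in UTC+12
Step 1 - add duration:
  minutes: 53 + 33 = 86 (carry 1h)
  hours: 12 + 6 + 1 = 19
  end in UTC+12: 19:26
Step 2 - convert UTC+12 -> UTC+7:
  offset difference: 7 - (12) = -5 hours
  19 + (-5) = 14 -> mod 24 = 14
Result: 14:26 in UTC+7

14:26


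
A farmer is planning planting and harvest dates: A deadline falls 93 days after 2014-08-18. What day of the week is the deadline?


Start: 2014-08-18 (Monday)
Step 1 - find target date: add 93 days
  2014-08-18 + 93 days = 2014-11-19
Step 2 - day of week:
  93 mod 7 = 2
  Monday + 2 days -> Wednesday
Result: Wednesday (2014-11-19)

Wednesday


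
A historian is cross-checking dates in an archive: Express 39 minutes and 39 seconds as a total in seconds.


Minutes: 39
Seconds: 39
Convert minutes to seconds: 39 x 60 = 2340
Add remaining seconds: 2340 + 39 = 2379

2379


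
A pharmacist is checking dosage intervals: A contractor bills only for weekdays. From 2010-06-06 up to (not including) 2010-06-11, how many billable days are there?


Start: 2010-06-06 (Sunday)
End (exclusive): 2010-06-11 (Friday)
Total calendar days: 5
Full weeks: 5 // 7 = 0 -> 0 weekdays
Remaining 5 days starting on Sunday:
  Sun(-), Mon(w), Tue(w), Wed(w), Thu(w) -> 4 weekdays
Total business days: 0 + 4 = 4

4


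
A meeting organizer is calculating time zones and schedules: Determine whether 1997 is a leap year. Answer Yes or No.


Year: 1997
Divisible by 4? 1997 / 4 = 499.25 -> No
Not divisible by 4, so NOT a leap year

No


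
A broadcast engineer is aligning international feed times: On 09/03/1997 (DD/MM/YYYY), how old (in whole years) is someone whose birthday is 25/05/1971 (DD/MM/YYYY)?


Birth: 1971-05-25
Reference: 1997-03-09
Year difference: 1997 - 1971 = 26
Has birthday (05-25) occurred by 03-09? No
Birthday not yet reached this year -> subtract 1
Age in full years: 25

25


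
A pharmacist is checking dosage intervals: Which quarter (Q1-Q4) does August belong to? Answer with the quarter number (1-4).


Month: August (month 8)
Q1: January-March (months 1-3)
Q2: April-June (months 4-6)
Q3: July-September (months 7-9)
Q4: October-December (months 10-12)
Month 8 falls in Q3

3


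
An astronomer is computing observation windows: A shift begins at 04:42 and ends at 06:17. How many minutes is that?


Start time: 04:42 = 282 minutes from midnight
End time: 06:17 = 377 minutes from midnight
Difference: 377 - 282 = 95 minutes
That is 1 hours and 35 minutes

95


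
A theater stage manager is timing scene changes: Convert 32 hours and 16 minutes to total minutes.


Hours: 32
Extra minutes: 16
Minutes per hour: 60
Hours to minutes: 32 x 60 = 1920
Total: 1920 + 16 = 1936

1936


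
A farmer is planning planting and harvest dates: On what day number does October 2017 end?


Month: October
Year: 2017
October is a 31-day month
Total: 31 days

31


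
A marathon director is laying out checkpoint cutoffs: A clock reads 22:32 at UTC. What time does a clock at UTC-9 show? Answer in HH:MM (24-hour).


Local time: 22:32 at UTC (offset 0h)
Target zone: UTC-9 (offset -9h)
Difference: -9 - (0) = -9 hours
Calculation: 22 + (-9) = 13
Result: 13:32

13:32


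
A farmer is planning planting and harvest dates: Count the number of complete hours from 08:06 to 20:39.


Start: 08:06
End: 20:39
Hour difference: 20 - 8 = 12 hours
Minute difference: 39 - 6 = 33 minutes
Total minutes: 753
Complete hours: 753 / 60 = 12 (remainder 33)

12


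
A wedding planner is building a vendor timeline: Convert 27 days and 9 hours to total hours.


Days: 27
Extra hours: 9
Hours per day: 24
Days to hours: 27 x 24 = 648
Total: 648 + 9 = 657

657


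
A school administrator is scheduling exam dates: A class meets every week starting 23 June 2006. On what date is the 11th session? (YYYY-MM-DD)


First occurrence: 2006-06-23 (occurrence 1)
Each occurrence is 7 days after the previous.
Occurrence 11 is 10 weeks after the first.
10 weeks = 70 days
2006-06-23 + 70 days = 2006-09-01

2006-09-01


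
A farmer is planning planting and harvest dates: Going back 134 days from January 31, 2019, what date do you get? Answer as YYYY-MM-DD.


Start: 2019-01-31
Subtracting 134 days
Days already passed in January: 31
After going back through January: 103 more days to subtract
December 2018: 31 days, 72 remaining
November 2018: 30 days, 42 remaining
October 2018: 31 days, 11 remaining
September 2018 has 30 days, need 11
Result: 2018-09-19

2018-09-19


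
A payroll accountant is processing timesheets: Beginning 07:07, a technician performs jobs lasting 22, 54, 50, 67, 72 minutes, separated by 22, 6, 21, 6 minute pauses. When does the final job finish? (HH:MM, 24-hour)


Start: 07:07 = 427 min from midnight
  after task 1 (22 min): 07:29
  after break (22 min): 07:51
  after task 2 (54 min): 08:45
  after break (6 min): 08:51
  after task 3 (50 min): 09:41
  after break (21 min): 10:02
  after task 4 (67 min): 11:09
  after break (6 min): 11:15
  after task 5 (72 min): 12:27
Total elapsed: 320 minutes
End time: 12:27

12:27


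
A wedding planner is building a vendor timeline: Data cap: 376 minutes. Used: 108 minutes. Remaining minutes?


Total budget: 376 minutes
Time used: 108 minutes
Remaining: 376 - 108 = 268 minutes
Percent used: 28.7%
Percent remaining: 71.3%

268


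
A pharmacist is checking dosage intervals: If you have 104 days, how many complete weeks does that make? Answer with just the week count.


Total days: 104
Days per week: 7
Division: 104 / 7 = 14 remainder 6
Complete weeks: 14
Remaining days: 6

14


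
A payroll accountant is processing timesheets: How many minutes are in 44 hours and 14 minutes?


Hours: 44
Minutes: 14
Convert hours to minutes: 44 x 60 = 2640
Add remaining minutes: 2640 + 14 = 2654

2654


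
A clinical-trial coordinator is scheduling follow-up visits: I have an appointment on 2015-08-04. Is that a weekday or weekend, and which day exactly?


Date: 2015-08-04
January 1, 2015 is a Thursday
Day of year: 216
Offset from Jan 1: 215 days
215 mod 7 = 5
Result: Tuesday

Tuesday


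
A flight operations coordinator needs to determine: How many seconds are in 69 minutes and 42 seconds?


Minutes: 69
Extra seconds: 42
Seconds per minute: 60
Minutes to seconds: 69 x 60 = 4140
Total: 4140 + 42 = 4182

4182


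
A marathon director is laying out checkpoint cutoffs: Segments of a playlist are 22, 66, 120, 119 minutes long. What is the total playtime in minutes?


Durations: 22, 66, 120, 119
Running sum: 22
+ 66 = 88
+ 120 = 208
+ 119 = 327
Total duration: 327 minutes
That is 5 hours and 27 minutes

327


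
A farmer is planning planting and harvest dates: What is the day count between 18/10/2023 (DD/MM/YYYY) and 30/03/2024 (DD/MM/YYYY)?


Start date: 2023-10-18
End date: 2024-03-30
Oct 2023: +14 days
Nov 2023: +30 days
Dec 2023: +31 days
... (3 more months)
Total: 164 days

164


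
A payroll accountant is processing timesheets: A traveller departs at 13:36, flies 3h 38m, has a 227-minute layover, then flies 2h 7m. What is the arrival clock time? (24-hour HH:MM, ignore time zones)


Depart: 13:36
Leg 1: +218 min -> 17:14
Layover: +227 min -> 21:01
Leg 2: +127 min -> 23:08
Total travel: 572 minutes = 9h 32m
Arrival: 23:08

23:08


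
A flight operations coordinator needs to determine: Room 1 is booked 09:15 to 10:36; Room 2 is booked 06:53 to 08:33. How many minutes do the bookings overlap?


Interval A: [555, 636] minutes from midnight
Interval B: [413, 513] minutes from midnight
Overlap start = max(555, 413) = 555
Overlap end = min(636, 513) = 513
End <= start, so the intervals do not overlap: 0 minutes

0


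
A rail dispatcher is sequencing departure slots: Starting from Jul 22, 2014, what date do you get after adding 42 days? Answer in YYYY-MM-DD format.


Start: 2014-07-22
Adding 42 days
Days remaining in July: 9
After July: 33 days still to add
August 2014: 31 days, 2 remaining
September 2014 has 30 days, need 2
Result: 2014-09-02

2014-09-02


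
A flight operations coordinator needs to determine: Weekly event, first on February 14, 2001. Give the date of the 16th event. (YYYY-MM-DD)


First occurrence: 2001-02-14 (occurrence 1)
Each occurrence is 7 days after the previous.
Occurrence 16 is 15 weeks after the first.
15 weeks = 105 days
2001-02-14 + 105 days = 2001-05-30

2001-05-30


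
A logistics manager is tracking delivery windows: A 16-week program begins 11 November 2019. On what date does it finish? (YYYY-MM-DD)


Start: 2019-11-11
Weeks to add: 16
Convert to days: 16 x 7 = 112 days
Add 112 days to 2019-11-11
Result: 2020-03-02

2020-03-02


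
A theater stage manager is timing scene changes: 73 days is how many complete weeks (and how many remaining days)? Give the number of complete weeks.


Total days: 73
Days per week: 7
Division: 73 / 7 = 10 remainder 3
Complete weeks: 10
Remaining days: 3

10


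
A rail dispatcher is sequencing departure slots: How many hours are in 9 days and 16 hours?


Days: 9
Extra hours: 16
Hours per day: 24
Days to hours: 9 x 24 = 216
Total: 216 + 16 = 232

232


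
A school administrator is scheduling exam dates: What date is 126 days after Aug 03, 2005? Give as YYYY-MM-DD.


Start: 2005-08-03
Adding 126 days
Days remaining in August: 28
After August: 98 days still to add
September 2005: 30 days, 68 remaining
October 2005: 31 days, 37 remaining
November 2005: 30 days, 7 remaining
December 2005 has 31 days, need 7
Result: 2005-12-07

2005-12-07


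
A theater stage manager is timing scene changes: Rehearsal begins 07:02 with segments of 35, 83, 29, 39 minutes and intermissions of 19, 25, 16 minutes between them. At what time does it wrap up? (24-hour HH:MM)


Start: 07:02 = 422 min from midnight
  after task 1 (35 min): 07:37
  after break (19 min): 07:56
  after task 2 (83 min): 09:19
  after break (25 min): 09:44
  after task 3 (29 min): 10:13
  after break (16 min): 10:29
  after task 4 (39 min): 11:08
Total elapsed: 246 minutes
End time: 11:08

11:08


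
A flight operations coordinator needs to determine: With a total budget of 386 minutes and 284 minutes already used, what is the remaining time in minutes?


Total budget: 386 minutes
Time used: 284 minutes
Remaining: 386 - 284 = 102 minutes
Percent used: 73.6%
Percent remaining: 26.4%

102


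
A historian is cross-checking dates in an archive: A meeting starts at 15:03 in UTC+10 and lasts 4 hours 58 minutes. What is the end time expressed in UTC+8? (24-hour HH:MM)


Start: 15:03 in UTC+10
Step 1 - add duration:
  minutes: 3 + 58 = 61 (carry 1h)
  hours: 15 + 4 + 1 = 20
  end in UTC+10: 20:01
Step 2 - convert UTC+10 -> UTC+8:
  offset difference: 8 - (10) = -2 hours
  20 + (-2) = 18 -> mod 24 = 18
Result: 18:01 in UTC+8

18:01


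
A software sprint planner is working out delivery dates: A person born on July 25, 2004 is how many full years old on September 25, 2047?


Birth: 2004-07-25
Reference: 2047-09-25
Year difference: 2047 - 2004 = 43
Has birthday (07-25) occurred by 09-25? Yes
Age in full years: 43

43


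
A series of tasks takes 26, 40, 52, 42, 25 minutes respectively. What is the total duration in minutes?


Durations: 26, 40, 52, 42, 25
Running sum: 26
+ 40 = 66
+ 52 = 118
+ 42 = 160
+ 25 = 185
Total duration: 185 minutes
That is 3 hours and 5 minutes

185


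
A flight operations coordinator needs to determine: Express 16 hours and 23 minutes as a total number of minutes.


Hours: 16
Extra minutes: 23
Minutes per hour: 60
Hours to minutes: 16 x 60 = 960
Total: 960 + 23 = 983

983


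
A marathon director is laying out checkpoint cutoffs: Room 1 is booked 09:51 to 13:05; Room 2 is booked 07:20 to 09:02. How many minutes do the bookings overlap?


Interval A: [591, 785] minutes from midnight
Interval B: [440, 542] minutes from midnight
Overlap start = max(591, 440) = 591
Overlap end = min(785, 542) = 542
End <= start, so the intervals do not overlap: 0 minutes

0


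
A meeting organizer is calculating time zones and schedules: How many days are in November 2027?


Month: November
Year: 2027
November is a 30-day month
Total: 30 days

30


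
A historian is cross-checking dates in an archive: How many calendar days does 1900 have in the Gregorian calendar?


Year: 1900
Check leap year rules:
Divisible by 4? Yes
Divisible by 100? Yes
Divisible by 400? No
1900 is not a leap year
Days: 365

365


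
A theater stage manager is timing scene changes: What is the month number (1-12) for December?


Calendar month order:
11. November
12. December <--
December is month number 12

12


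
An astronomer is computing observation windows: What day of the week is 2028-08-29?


Date: 2028-08-29
January 1, 2028 is a Saturday
Day of year: 242
Offset from Jan 1: 241 days
241 mod 7 = 3
Result: Tuesday

Tuesday


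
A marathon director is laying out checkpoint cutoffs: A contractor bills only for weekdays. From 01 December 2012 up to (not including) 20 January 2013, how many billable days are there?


Start: 2012-12-01 (Saturday)
End (exclusive): 2013-01-20 (Sunday)
Total calendar days: 50
Full weeks: 50 // 7 = 7 -> 35 weekdays
Remaining 1 days starting on Saturday:
  Sat(-) -> 0 weekdays
Total business days: 35 + 0 = 35

35


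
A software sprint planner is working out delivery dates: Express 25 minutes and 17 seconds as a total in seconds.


Minutes: 25
Seconds: 17
Convert minutes to seconds: 25 x 60 = 1500
Add remaining seconds: 1500 + 17 = 1517

1517


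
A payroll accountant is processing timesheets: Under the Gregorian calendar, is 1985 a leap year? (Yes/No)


Year: 1985
Divisible by 4? 1985 / 4 = 496.25 -> No
Not divisible by 4, so NOT a leap year

No


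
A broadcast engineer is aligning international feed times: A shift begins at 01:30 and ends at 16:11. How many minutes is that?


Start time: 01:30 = 90 minutes from midnight
End time: 16:11 = 971 minutes from midnight
Difference: 971 - 90 = 881 minutes
That is 14 hours and 41 minutes

881


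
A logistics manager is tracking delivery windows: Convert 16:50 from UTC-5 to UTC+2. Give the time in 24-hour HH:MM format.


Local time: 16:50 at UTC-5 (offset -5h)
Target zone: UTC+2 (offset 2h)
Difference: 2 - (-5) = 7 hours
Calculation: 16 + (7) = 23
Result: 23:50

23:50


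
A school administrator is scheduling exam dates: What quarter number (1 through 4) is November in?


Month: November (month 11)
Q1: January-March (months 1-3)
Q2: April-June (months 4-6)
Q3: July-September (months 7-9)
Q4: October-December (months 10-12)
Month 11 falls in Q4

4
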